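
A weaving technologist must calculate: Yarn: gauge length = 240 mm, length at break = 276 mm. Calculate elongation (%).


Formula: Elongation (%) = ((L_break - L0) / L0) * 100
Step 1: Extension = 276 - 240 = 36 mm
Step 2: Elongation = (36 / 240) * 100
Step 3: Elongation = 0.15 * 100 = 15.0%

15.0%


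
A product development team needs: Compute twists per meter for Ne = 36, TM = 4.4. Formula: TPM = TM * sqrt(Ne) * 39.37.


Formula: TPM = TM * sqrt(Ne) * 39.37
Step 1: sqrt(Ne) = sqrt(36) = 6
Step 2: TM * sqrt(Ne) = 4.4 * 6 = 26.4
Step 3: TPM = 26.4 * 39.37 = 1039 twists/m

1039 twists/m


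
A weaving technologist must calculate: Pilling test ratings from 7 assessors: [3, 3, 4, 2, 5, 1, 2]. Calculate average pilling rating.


Formula: Mean = sum / count
Sum = 3 + 3 + 4 + 2 + 5 + 1 + 2 = 20
Mean = 20 / 7 = 2.9

2.9


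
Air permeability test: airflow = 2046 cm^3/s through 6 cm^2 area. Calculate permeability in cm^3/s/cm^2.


Formula: Air Permeability = Airflow / Test Area
AP = 2046 cm^3/s / 6 cm^2
AP = 341.0 cm^3/s/cm^2

341.0 cm^3/s/cm^2


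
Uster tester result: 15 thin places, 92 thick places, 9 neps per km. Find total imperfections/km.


Formula: Total = thin places + thick places + neps
Total = 15 + 92 + 9
Total = 116 imperfections/km

116 imperfections/km


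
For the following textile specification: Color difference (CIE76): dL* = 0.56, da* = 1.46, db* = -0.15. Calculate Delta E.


Formula: Delta E = sqrt(dL*^2 + da*^2 + db*^2)
Step 1: dL*^2 = 0.56^2 = 0.3136
Step 2: da*^2 = 1.46^2 = 2.1316
Step 3: db*^2 = (-0.15)^2 = 0.0225
Step 4: Sum = 0.3136 + 2.1316 + 0.0225 = 2.4677
Step 5: Delta E = sqrt(2.4677) = 1.57

1.57 Delta E


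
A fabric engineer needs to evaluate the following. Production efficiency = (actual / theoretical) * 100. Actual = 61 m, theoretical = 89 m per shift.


Formula: Efficiency% = (Actual output / Theoretical output) * 100
Efficiency% = (61 / 89) * 100
Efficiency% = 0.685393 * 100 = 68.5393% ≈ 68.5%

68.5%


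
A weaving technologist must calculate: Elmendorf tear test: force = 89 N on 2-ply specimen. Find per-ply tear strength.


Formula: Per-ply strength = Total force / Number of plies
Per-ply = 89 N / 2
Per-ply = 44.5 N

44.5 N


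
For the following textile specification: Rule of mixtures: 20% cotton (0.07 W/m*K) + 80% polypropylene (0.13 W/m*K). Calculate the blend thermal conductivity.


Formula: Blend property = (fraction_A * property_A) + (fraction_B * property_B)
Step 1: Contribution A = 20/100 * 0.07 W/m*K = 0.014 W/m*K
Step 2: Contribution B = 80/100 * 0.13 W/m*K = 0.104 W/m*K
Step 3: Blend thermal conductivity = 0.014 + 0.104 = 0.118 W/m*K

0.118 W/m*K


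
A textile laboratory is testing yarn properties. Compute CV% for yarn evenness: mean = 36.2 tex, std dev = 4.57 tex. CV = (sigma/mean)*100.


Formula: CV% = (standard deviation / mean) * 100
Step 1: Ratio = 4.57 / 36.2 = 0.126243
Step 2: CV% = 0.126243 * 100 = 12.6243% ≈ 12.6%

12.6%


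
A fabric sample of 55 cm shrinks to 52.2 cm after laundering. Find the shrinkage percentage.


Formula: Shrinkage% = ((L_before - L_after) / L_before) * 100
Step 1: Shrinkage = 55 - 52.2 = 2.8 cm
Step 2: Shrinkage% = (2.8 / 55) * 100
Step 3: Shrinkage% = 0.050909 * 100 = 5.0909% ≈ 5.1%

5.1%


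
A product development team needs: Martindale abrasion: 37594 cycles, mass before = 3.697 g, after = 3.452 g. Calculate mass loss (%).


Formula: Mass loss% = ((m_before - m_after) / m_before) * 100
Step 1: Mass loss = 3.697 - 3.452 = 0.245 g
Step 2: Ratio = 0.245 / 3.697 = 0.0662699
Step 3: Mass loss% = 0.0662699 * 100 = 6.62699% ≈ 6.63%

6.63%


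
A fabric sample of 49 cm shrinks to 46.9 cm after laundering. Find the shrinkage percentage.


Formula: Shrinkage% = ((L_before - L_after) / L_before) * 100
Step 1: Shrinkage = 49 - 46.9 = 2.1 cm
Step 2: Shrinkage% = (2.1 / 49) * 100
Step 3: Shrinkage% = 0.042857 * 100 = 4.2857% ≈ 4.3%

4.3%


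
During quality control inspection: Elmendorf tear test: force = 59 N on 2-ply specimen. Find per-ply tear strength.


Formula: Per-ply strength = Total force / Number of plies
Per-ply = 59 N / 2
Per-ply = 29.5 N

29.5 N


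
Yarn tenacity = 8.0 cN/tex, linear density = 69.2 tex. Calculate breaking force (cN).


Formula: Breaking force = Tenacity * Linear density
F = 8.0 cN/tex * 69.2 tex
F = 553.60 cN

553.60 cN


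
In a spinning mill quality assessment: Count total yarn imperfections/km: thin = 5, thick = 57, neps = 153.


Formula: Total = thin places + thick places + neps
Total = 5 + 57 + 153
Total = 215 imperfections/km

215 imperfections/km


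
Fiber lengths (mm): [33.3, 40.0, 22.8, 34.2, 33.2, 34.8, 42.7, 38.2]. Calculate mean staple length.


Formula: Mean = sum of lengths / count
Sum = 33.3 + 40.0 + 22.8 + 34.2 + 33.2 + 34.8 + 42.7 + 38.2
Sum = 279.2 mm
Mean = 279.2 / 8 = 34.90 mm

34.90 mm


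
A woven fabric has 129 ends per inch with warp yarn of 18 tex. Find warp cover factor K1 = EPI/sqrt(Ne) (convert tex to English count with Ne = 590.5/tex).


Formula: K1 = EPI / sqrt(Ne), with Ne = 590.5 / tex_warp
Step 1: Ne = 590.5 / 18 = 32.806
Step 2: sqrt(Ne) = sqrt(32.806) = 5.7277
Step 3: K1 = 129 / 5.7277 = 22.5

22.5


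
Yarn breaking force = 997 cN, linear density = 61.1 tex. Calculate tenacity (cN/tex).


Formula: Tenacity = Breaking force / Linear density
Tenacity = 997 cN / 61.1 tex
Tenacity = 16.32 cN/tex

16.32 cN/tex


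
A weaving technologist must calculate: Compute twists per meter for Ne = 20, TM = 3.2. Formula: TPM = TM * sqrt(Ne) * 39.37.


Formula: TPM = TM * sqrt(Ne) * 39.37
Step 1: sqrt(Ne) = sqrt(20) = 4.4721
Step 2: TM * sqrt(Ne) = 3.2 * 4.4721 = 14.3107
Step 3: TPM = 14.3107 * 39.37 = 563 twists/m

563 twists/m


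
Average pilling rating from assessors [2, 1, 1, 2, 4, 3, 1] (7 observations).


Formula: Mean = sum / count
Sum = 2 + 1 + 1 + 2 + 4 + 3 + 1 = 14
Mean = 14 / 7 = 2.0

2.0


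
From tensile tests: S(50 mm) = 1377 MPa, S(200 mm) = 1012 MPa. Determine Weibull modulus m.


Formula: m = ln(L1/L2) / ln(S2/S1)
Step 1: ln(L1/L2) = ln(50/200) = -1.38629
Step 2: S2/S1 = 1012/1377 = 0.73493
Step 3: ln(S2/S1) = ln(0.73493) = -0.30798
Step 4: m = -1.38629 / -0.30798 = 4.50

4.50 (Weibull m)


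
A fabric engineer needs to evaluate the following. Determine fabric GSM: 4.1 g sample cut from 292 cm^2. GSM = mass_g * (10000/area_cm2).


Formula: GSM = mass_g / area_m2
Step 1: Convert area: 292 cm^2 = 292 / 10000 = 0.0292 m^2
Step 2: GSM = 4.1 g / 0.0292 m^2 = 140.4 g/m^2

140.4 g/m^2


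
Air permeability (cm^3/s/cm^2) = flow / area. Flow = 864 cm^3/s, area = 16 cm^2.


Formula: Air Permeability = Airflow / Test Area
AP = 864 cm^3/s / 16 cm^2
AP = 54.0 cm^3/s/cm^2

54.0 cm^3/s/cm^2


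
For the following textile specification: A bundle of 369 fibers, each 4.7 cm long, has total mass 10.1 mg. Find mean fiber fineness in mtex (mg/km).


Formula: fineness (mtex) = mass (mg) / total length (km) = (mass_mg / total_length_m) * 1000
Step 1: Convert fiber length: 4.7 cm = 0.047 m
Step 2: Total fiber length = 369 * 0.047 = 17.343 m
Step 3: Linear density = 10.1 mg / 17.343 m = 0.5824 mg/m
Step 4: fineness = 0.5824 * 1000 = 582.4 mtex

582.4 mtex


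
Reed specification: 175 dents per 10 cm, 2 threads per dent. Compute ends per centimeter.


Formula: EPC = (dents per 10 cm * ends per dent) / 10
Step 1: Total ends per 10 cm = 175 * 2 = 350
Step 2: EPC = 350 / 10 = 35.0 ends/cm

35.0 ends/cm


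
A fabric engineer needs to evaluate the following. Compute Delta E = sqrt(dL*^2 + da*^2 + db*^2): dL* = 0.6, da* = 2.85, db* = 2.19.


Formula: Delta E = sqrt(dL*^2 + da*^2 + db*^2)
Step 1: dL*^2 = 0.6^2 = 0.36
Step 2: da*^2 = 2.85^2 = 8.1225
Step 3: db*^2 = 2.19^2 = 4.7961
Step 4: Sum = 0.36 + 8.1225 + 4.7961 = 13.2786
Step 5: Delta E = sqrt(13.2786) = 3.64

3.64 Delta E


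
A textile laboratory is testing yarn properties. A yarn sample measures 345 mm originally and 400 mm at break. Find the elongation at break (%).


Formula: Elongation (%) = ((L_break - L0) / L0) * 100
Step 1: Extension = 400 - 345 = 55 mm
Step 2: Elongation = (55 / 345) * 100
Step 3: Elongation = 0.15942 * 100 = 15.942% ≈ 15.9%

15.9%


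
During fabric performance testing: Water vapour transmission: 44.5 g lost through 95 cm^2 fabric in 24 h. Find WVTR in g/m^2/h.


Formula: WVTR = mass_loss / (area * time)
Step 1: Convert area: 95 cm^2 = 0.0095 m^2
Step 2: WVTR = 44.5 g / (0.0095 m^2 * 24 h)
Step 3: WVTR = 44.5 / 0.228 = 195.2 g/m^2/h

195.2 g/m^2/h


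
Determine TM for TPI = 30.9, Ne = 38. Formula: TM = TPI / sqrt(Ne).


Formula: TM = TPI / sqrt(Ne)
Step 1: sqrt(Ne) = sqrt(38) = 6.1644
Step 2: TM = 30.9 / 6.1644 = 5.01

5.01 TM


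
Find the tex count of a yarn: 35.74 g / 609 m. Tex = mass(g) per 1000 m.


Formula: Tex = (mass_g / length_m) * 1000
Substituting: Tex = (35.74 / 609) * 1000
Intermediate: 35.74 / 609 = 0.05868637 g/m
Tex = 0.05868637 * 1000 = 58.69 tex

58.69 tex


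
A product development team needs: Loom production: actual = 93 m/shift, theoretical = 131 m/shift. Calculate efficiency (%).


Formula: Efficiency% = (Actual output / Theoretical output) * 100
Efficiency% = (93 / 131) * 100
Efficiency% = 0.709924 * 100 = 70.9924% ≈ 71.0%

71.0%


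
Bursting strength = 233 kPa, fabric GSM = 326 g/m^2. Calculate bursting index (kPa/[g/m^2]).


Formula: Bursting Index = Bursting Strength / Fabric GSM
BI = 233 kPa / 326 g/m^2
BI = 0.715 kPa/(g/m^2)

0.715 kPa/(g/m^2)


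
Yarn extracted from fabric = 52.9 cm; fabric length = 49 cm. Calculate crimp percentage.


Formula: Crimp% = ((L_yarn - L_fabric) / L_fabric) * 100
Step 1: Extension = 52.9 - 49 = 3.9 cm
Step 2: Crimp% = (3.9 / 49) * 100
Step 3: Crimp% = 0.079592 * 100 = 7.9592% ≈ 8.0%

8.0%


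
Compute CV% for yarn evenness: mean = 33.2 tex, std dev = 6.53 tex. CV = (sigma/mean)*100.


Formula: CV% = (standard deviation / mean) * 100
Step 1: Ratio = 6.53 / 33.2 = 0.196687
Step 2: CV% = 0.196687 * 100 = 19.6687% ≈ 19.7%

19.7%


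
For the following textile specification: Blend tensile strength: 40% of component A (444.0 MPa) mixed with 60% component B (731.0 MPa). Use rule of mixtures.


Formula: Blend property = (fraction_A * property_A) + (fraction_B * property_B)
Step 1: Contribution A = 40/100 * 444.0 MPa = 177.6 MPa
Step 2: Contribution B = 60/100 * 731.0 MPa = 438.6 MPa
Step 3: Blend tensile strength = 177.6 + 438.6 = 616.2 MPa

616.2 MPa


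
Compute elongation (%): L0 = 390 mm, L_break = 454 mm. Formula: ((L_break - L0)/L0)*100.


Formula: Elongation (%) = ((L_break - L0) / L0) * 100
Step 1: Extension = 454 - 390 = 64 mm
Step 2: Elongation = (64 / 390) * 100
Step 3: Elongation = 0.164103 * 100 = 16.4103% ≈ 16.4%

16.4%


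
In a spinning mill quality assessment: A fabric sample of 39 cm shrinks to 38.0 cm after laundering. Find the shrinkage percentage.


Formula: Shrinkage% = ((L_before - L_after) / L_before) * 100
Step 1: Shrinkage = 39 - 38.0 = 1.0 cm
Step 2: Shrinkage% = (1.0 / 39) * 100
Step 3: Shrinkage% = 0.025641 * 100 = 2.5641% ≈ 2.6%

2.6%


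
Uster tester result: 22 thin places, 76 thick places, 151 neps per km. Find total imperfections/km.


Formula: Total = thin places + thick places + neps
Total = 22 + 76 + 151
Total = 249 imperfections/km

249 imperfections/km


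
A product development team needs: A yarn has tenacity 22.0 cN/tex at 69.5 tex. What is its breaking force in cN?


Formula: Breaking force = Tenacity * Linear density
F = 22.0 cN/tex * 69.5 tex
F = 1529.00 cN

1529.00 cN


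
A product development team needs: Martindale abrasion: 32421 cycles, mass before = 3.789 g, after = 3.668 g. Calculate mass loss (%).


Formula: Mass loss% = ((m_before - m_after) / m_before) * 100
Step 1: Mass loss = 3.789 - 3.668 = 0.121 g
Step 2: Ratio = 0.121 / 3.789 = 0.0319345
Step 3: Mass loss% = 0.0319345 * 100 = 3.19345% ≈ 3.19%

3.19%


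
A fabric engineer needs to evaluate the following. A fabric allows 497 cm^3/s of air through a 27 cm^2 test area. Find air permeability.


Formula: Air Permeability = Airflow / Test Area
AP = 497 cm^3/s / 27 cm^2
AP = 18.4 cm^3/s/cm^2

18.4 cm^3/s/cm^2


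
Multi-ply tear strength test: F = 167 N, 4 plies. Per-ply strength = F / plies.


Formula: Per-ply strength = Total force / Number of plies
Per-ply = 167 N / 4
Per-ply = 41.75 N

41.75 N


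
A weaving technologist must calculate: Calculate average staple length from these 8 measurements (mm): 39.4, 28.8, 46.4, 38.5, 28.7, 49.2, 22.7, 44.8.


Formula: Mean = sum of lengths / count
Sum = 39.4 + 28.8 + 46.4 + 38.5 + 28.7 + 49.2 + 22.7 + 44.8
Sum = 298.5 mm
Mean = 298.5 / 8 = 37.31 mm

37.31 mm


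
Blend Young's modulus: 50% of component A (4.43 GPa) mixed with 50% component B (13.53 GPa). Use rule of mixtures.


Formula: Blend property = (fraction_A * property_A) + (fraction_B * property_B)
Step 1: Contribution A = 50/100 * 4.43 GPa = 2.215 GPa
Step 2: Contribution B = 50/100 * 13.53 GPa = 6.765 GPa
Step 3: Blend Young's modulus = 2.215 + 6.765 = 8.98 GPa

8.98 GPa


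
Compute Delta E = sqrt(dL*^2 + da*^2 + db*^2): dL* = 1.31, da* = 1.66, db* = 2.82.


Formula: Delta E = sqrt(dL*^2 + da*^2 + db*^2)
Step 1: dL*^2 = 1.31^2 = 1.7161
Step 2: da*^2 = 1.66^2 = 2.7556
Step 3: db*^2 = 2.82^2 = 7.9524
Step 4: Sum = 1.7161 + 2.7556 + 7.9524 = 12.4241
Step 5: Delta E = sqrt(12.4241) = 3.52

3.52 Delta E


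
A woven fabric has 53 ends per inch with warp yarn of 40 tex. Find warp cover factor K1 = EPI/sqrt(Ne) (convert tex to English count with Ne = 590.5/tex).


Formula: K1 = EPI / sqrt(Ne), with Ne = 590.5 / tex_warp
Step 1: Ne = 590.5 / 40 = 14.763
Step 2: sqrt(Ne) = sqrt(14.763) = 3.8423
Step 3: K1 = 53 / 3.8423 = 13.8

13.8


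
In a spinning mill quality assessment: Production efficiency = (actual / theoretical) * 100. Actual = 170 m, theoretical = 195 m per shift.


Formula: Efficiency% = (Actual output / Theoretical output) * 100
Efficiency% = (170 / 195) * 100
Efficiency% = 0.871795 * 100 = 87.1795% ≈ 87.2%

87.2%


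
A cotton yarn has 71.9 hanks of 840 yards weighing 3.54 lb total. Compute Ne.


Formula: Ne = hanks / mass_lb
Substituting: Ne = 71.9 / 3.54
Ne = 20.3

20.3 Ne


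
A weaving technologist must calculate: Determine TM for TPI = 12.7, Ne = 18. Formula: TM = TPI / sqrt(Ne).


Formula: TM = TPI / sqrt(Ne)
Step 1: sqrt(Ne) = sqrt(18) = 4.2426
Step 2: TM = 12.7 / 4.2426 = 2.99

2.99 TM


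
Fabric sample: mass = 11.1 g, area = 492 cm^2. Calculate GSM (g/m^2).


Formula: GSM = mass_g / area_m2
Step 1: Convert area: 492 cm^2 = 492 / 10000 = 0.0492 m^2
Step 2: GSM = 11.1 g / 0.0492 m^2 = 225.6 g/m^2

225.6 g/m^2


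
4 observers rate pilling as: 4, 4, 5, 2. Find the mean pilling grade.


Formula: Mean = sum / count
Sum = 4 + 4 + 5 + 2 = 15
Mean = 15 / 4 = 3.8

3.8


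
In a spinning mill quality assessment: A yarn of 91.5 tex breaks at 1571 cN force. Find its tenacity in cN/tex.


Formula: Tenacity = Breaking force / Linear density
Tenacity = 1571 cN / 91.5 tex
Tenacity = 17.17 cN/tex

17.17 cN/tex


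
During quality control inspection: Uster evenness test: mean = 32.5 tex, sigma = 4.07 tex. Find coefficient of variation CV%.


Formula: CV% = (standard deviation / mean) * 100
Step 1: Ratio = 4.07 / 32.5 = 0.125231
Step 2: CV% = 0.125231 * 100 = 12.5231% ≈ 12.5%

12.5%


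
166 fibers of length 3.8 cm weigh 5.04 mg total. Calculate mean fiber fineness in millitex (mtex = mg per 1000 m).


Formula: fineness (mtex) = mass (mg) / total length (km) = (mass_mg / total_length_m) * 1000
Step 1: Convert fiber length: 3.8 cm = 0.038 m
Step 2: Total fiber length = 166 * 0.038 = 6.308 m
Step 3: Linear density = 5.04 mg / 6.308 m = 0.7990 mg/m
Step 4: fineness = 0.7990 * 1000 = 799.0 mtex

799.0 mtex


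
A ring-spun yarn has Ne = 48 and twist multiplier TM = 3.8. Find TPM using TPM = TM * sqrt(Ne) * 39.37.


Formula: TPM = TM * sqrt(Ne) * 39.37
Step 1: sqrt(Ne) = sqrt(48) = 6.9282
Step 2: TM * sqrt(Ne) = 3.8 * 6.9282 = 26.3272
Step 3: TPM = 26.3272 * 39.37 = 1037 twists/m

1037 twists/m


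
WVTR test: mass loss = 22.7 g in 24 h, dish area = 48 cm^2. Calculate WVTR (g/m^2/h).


Formula: WVTR = mass_loss / (area * time)
Step 1: Convert area: 48 cm^2 = 0.0048 m^2
Step 2: WVTR = 22.7 g / (0.0048 m^2 * 24 h)
Step 3: WVTR = 22.7 / 0.1152 = 197.0 g/m^2/h

197.0 g/m^2/h


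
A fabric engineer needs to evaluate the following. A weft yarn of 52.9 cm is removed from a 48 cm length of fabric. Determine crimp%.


Formula: Crimp% = ((L_yarn - L_fabric) / L_fabric) * 100
Step 1: Extension = 52.9 - 48 = 4.9 cm
Step 2: Crimp% = (4.9 / 48) * 100
Step 3: Crimp% = 0.102083 * 100 = 10.2083% ≈ 10.2%

10.2%


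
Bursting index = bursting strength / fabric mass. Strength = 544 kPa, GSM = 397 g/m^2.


Formula: Bursting Index = Bursting Strength / Fabric GSM
BI = 544 kPa / 397 g/m^2
BI = 1.370 kPa/(g/m^2)

1.370 kPa/(g/m^2)


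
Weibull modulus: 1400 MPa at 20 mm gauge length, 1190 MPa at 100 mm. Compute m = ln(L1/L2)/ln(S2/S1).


Formula: m = ln(L1/L2) / ln(S2/S1)
Step 1: ln(L1/L2) = ln(20/100) = -1.60944
Step 2: S2/S1 = 1190/1400 = 0.85
Step 3: ln(S2/S1) = ln(0.85) = -0.16252
Step 4: m = -1.60944 / -0.16252 = 9.90

9.90 (Weibull m)


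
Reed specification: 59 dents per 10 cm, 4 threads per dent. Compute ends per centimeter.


Formula: EPC = (dents per 10 cm * ends per dent) / 10
Step 1: Total ends per 10 cm = 59 * 4 = 236
Step 2: EPC = 236 / 10 = 23.6 ends/cm

23.6 ends/cm


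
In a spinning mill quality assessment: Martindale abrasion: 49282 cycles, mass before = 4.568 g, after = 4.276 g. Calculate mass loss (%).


Formula: Mass loss% = ((m_before - m_after) / m_before) * 100
Step 1: Mass loss = 4.568 - 4.276 = 0.292 g
Step 2: Ratio = 0.292 / 4.568 = 0.0639229
Step 3: Mass loss% = 0.0639229 * 100 = 6.39229% ≈ 6.39%

6.39%


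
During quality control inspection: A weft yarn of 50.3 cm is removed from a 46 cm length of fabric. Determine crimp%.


Formula: Crimp% = ((L_yarn - L_fabric) / L_fabric) * 100
Step 1: Extension = 50.3 - 46 = 4.3 cm
Step 2: Crimp% = (4.3 / 46) * 100
Step 3: Crimp% = 0.093478 * 100 = 9.3478% ≈ 9.3%

9.3%


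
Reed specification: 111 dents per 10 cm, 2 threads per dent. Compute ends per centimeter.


Formula: EPC = (dents per 10 cm * ends per dent) / 10
Step 1: Total ends per 10 cm = 111 * 2 = 222
Step 2: EPC = 222 / 10 = 22.2 ends/cm

22.2 ends/cm


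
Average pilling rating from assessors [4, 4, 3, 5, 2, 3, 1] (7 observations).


Formula: Mean = sum / count
Sum = 4 + 4 + 3 + 5 + 2 + 3 + 1 = 22
Mean = 22 / 7 = 3.1

3.1


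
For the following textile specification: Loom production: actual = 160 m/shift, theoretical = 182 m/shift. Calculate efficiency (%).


Formula: Efficiency% = (Actual output / Theoretical output) * 100
Efficiency% = (160 / 182) * 100
Efficiency% = 0.879121 * 100 = 87.9121% ≈ 87.9%

87.9%


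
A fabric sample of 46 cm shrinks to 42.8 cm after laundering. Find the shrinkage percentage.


Formula: Shrinkage% = ((L_before - L_after) / L_before) * 100
Step 1: Shrinkage = 46 - 42.8 = 3.2 cm
Step 2: Shrinkage% = (3.2 / 46) * 100
Step 3: Shrinkage% = 0.069565 * 100 = 6.9565% ≈ 7.0%

7.0%


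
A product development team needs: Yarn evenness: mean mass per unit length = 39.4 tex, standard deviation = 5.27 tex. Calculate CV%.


Formula: CV% = (standard deviation / mean) * 100
Step 1: Ratio = 5.27 / 39.4 = 0.133756
Step 2: CV% = 0.133756 * 100 = 13.3756% ≈ 13.4%

13.4%


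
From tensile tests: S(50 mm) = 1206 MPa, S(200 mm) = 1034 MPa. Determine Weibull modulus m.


Formula: m = ln(L1/L2) / ln(S2/S1)
Step 1: ln(L1/L2) = ln(50/200) = -1.38629
Step 2: S2/S1 = 1034/1206 = 0.85738
Step 3: ln(S2/S1) = ln(0.85738) = -0.15387
Step 4: m = -1.38629 / -0.15387 = 9.01

9.01 (Weibull m)


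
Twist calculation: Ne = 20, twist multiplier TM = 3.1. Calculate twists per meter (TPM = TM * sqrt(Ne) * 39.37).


Formula: TPM = TM * sqrt(Ne) * 39.37
Step 1: sqrt(Ne) = sqrt(20) = 4.4721
Step 2: TM * sqrt(Ne) = 3.1 * 4.4721 = 13.8635
Step 3: TPM = 13.8635 * 39.37 = 546 twists/m

546 twists/m


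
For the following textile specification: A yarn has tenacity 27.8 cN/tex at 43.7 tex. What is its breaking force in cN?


Formula: Breaking force = Tenacity * Linear density
F = 27.8 cN/tex * 43.7 tex
F = 1214.86 cN

1214.86 cN


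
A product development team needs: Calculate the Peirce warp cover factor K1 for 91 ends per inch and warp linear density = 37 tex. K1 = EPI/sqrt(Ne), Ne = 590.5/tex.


Formula: K1 = EPI / sqrt(Ne), with Ne = 590.5 / tex_warp
Step 1: Ne = 590.5 / 37 = 15.959
Step 2: sqrt(Ne) = sqrt(15.959) = 3.9949
Step 3: K1 = 91 / 3.9949 = 22.8

22.8


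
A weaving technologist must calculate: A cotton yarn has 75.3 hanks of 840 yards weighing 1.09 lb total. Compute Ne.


Formula: Ne = hanks / mass_lb
Substituting: Ne = 75.3 / 1.09
Ne = 69.1

69.1 Ne


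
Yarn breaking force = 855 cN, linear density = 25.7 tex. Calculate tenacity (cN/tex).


Formula: Tenacity = Breaking force / Linear density
Tenacity = 855 cN / 25.7 tex
Tenacity = 33.27 cN/tex

33.27 cN/tex


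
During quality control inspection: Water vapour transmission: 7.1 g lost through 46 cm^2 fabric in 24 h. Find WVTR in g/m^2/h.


Formula: WVTR = mass_loss / (area * time)
Step 1: Convert area: 46 cm^2 = 0.0046 m^2
Step 2: WVTR = 7.1 g / (0.0046 m^2 * 24 h)
Step 3: WVTR = 7.1 / 0.1104 = 64.3 g/m^2/h

64.3 g/m^2/h


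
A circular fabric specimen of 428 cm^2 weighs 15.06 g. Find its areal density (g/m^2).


Formula: GSM = mass_g / area_m2
Step 1: Convert area: 428 cm^2 = 428 / 10000 = 0.0428 m^2
Step 2: GSM = 15.06 g / 0.0428 m^2 = 351.9 g/m^2

351.9 g/m^2


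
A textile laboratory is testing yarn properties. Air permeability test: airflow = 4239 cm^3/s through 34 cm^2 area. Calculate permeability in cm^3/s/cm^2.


Formula: Air Permeability = Airflow / Test Area
AP = 4239 cm^3/s / 34 cm^2
AP = 124.7 cm^3/s/cm^2

124.7 cm^3/s/cm^2


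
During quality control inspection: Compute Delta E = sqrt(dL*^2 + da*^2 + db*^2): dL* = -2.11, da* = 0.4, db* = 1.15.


Formula: Delta E = sqrt(dL*^2 + da*^2 + db*^2)
Step 1: dL*^2 = (-2.11)^2 = 4.4521
Step 2: da*^2 = 0.4^2 = 0.16
Step 3: db*^2 = 1.15^2 = 1.3225
Step 4: Sum = 4.4521 + 0.16 + 1.3225 = 5.9346
Step 5: Delta E = sqrt(5.9346) = 2.44

2.44 Delta E


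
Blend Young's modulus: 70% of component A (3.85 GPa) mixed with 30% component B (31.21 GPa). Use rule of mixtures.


Formula: Blend property = (fraction_A * property_A) + (fraction_B * property_B)
Step 1: Contribution A = 70/100 * 3.85 GPa = 2.695 GPa
Step 2: Contribution B = 30/100 * 31.21 GPa = 9.363 GPa
Step 3: Blend Young's modulus = 2.695 + 9.363 = 12.058 GPa

12.058 GPa


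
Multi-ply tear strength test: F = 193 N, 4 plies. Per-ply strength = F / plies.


Formula: Per-ply strength = Total force / Number of plies
Per-ply = 193 N / 4
Per-ply = 48.25 N

48.25 N


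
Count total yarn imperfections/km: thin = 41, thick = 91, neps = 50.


Formula: Total = thin places + thick places + neps
Total = 41 + 91 + 50
Total = 182 imperfections/km

182 imperfections/km


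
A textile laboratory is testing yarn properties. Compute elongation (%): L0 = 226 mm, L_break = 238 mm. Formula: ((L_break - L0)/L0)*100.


Formula: Elongation (%) = ((L_break - L0) / L0) * 100
Step 1: Extension = 238 - 226 = 12 mm
Step 2: Elongation = (12 / 226) * 100
Step 3: Elongation = 0.053097 * 100 = 5.3097% ≈ 5.3%

5.3%


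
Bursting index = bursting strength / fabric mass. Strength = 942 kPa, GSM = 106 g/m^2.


Formula: Bursting Index = Bursting Strength / Fabric GSM
BI = 942 kPa / 106 g/m^2
BI = 8.887 kPa/(g/m^2)

8.887 kPa/(g/m^2)


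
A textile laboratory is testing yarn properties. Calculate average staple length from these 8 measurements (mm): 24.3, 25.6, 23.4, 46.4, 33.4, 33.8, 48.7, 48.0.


Formula: Mean = sum of lengths / count
Sum = 24.3 + 25.6 + 23.4 + 46.4 + 33.4 + 33.8 + 48.7 + 48.0
Sum = 283.6 mm
Mean = 283.6 / 8 = 35.45 mm

35.45 mm


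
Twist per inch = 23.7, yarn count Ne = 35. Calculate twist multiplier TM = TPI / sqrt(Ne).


Formula: TM = TPI / sqrt(Ne)
Step 1: sqrt(Ne) = sqrt(35) = 5.9161
Step 2: TM = 23.7 / 5.9161 = 4.01

4.01 TM


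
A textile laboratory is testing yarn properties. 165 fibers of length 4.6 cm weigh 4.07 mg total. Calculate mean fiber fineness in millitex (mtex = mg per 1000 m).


Formula: fineness (mtex) = mass (mg) / total length (km) = (mass_mg / total_length_m) * 1000
Step 1: Convert fiber length: 4.6 cm = 0.046 m
Step 2: Total fiber length = 165 * 0.046 = 7.59 m
Step 3: Linear density = 4.07 mg / 7.59 m = 0.5362 mg/m
Step 4: fineness = 0.5362 * 1000 = 536.2 mtex

536.2 mtex


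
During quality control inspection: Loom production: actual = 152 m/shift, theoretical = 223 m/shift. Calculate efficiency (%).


Formula: Efficiency% = (Actual output / Theoretical output) * 100
Efficiency% = (152 / 223) * 100
Efficiency% = 0.681614 * 100 = 68.1614% ≈ 68.2%

68.2%


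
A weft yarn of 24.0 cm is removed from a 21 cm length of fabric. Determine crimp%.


Formula: Crimp% = ((L_yarn - L_fabric) / L_fabric) * 100
Step 1: Extension = 24.0 - 21 = 3.0 cm
Step 2: Crimp% = (3.0 / 21) * 100
Step 3: Crimp% = 0.142857 * 100 = 14.2857% ≈ 14.3%

14.3%


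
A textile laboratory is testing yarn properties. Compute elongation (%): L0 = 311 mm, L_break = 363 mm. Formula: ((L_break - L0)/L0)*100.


Formula: Elongation (%) = ((L_break - L0) / L0) * 100
Step 1: Extension = 363 - 311 = 52 mm
Step 2: Elongation = (52 / 311) * 100
Step 3: Elongation = 0.167203 * 100 = 16.7203% ≈ 16.7%

16.7%


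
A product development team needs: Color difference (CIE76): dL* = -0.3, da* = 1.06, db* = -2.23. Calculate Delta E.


Formula: Delta E = sqrt(dL*^2 + da*^2 + db*^2)
Step 1: dL*^2 = (-0.3)^2 = 0.09
Step 2: da*^2 = 1.06^2 = 1.1236
Step 3: db*^2 = (-2.23)^2 = 4.9729
Step 4: Sum = 0.09 + 1.1236 + 4.9729 = 6.1865
Step 5: Delta E = sqrt(6.1865) = 2.49

2.49 Delta E


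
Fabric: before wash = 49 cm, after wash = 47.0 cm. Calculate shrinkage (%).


Formula: Shrinkage% = ((L_before - L_after) / L_before) * 100
Step 1: Shrinkage = 49 - 47.0 = 2.0 cm
Step 2: Shrinkage% = (2.0 / 49) * 100
Step 3: Shrinkage% = 0.040816 * 100 = 4.0816% ≈ 4.1%

4.1%


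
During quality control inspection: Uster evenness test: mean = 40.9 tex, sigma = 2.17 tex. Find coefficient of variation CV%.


Formula: CV% = (standard deviation / mean) * 100
Step 1: Ratio = 2.17 / 40.9 = 0.053056
Step 2: CV% = 0.053056 * 100 = 5.3056% ≈ 5.3%

5.3%


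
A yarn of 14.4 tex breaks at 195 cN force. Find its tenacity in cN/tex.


Formula: Tenacity = Breaking force / Linear density
Tenacity = 195 cN / 14.4 tex
Tenacity = 13.54 cN/tex

13.54 cN/tex


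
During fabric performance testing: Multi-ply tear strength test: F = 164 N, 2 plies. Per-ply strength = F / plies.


Formula: Per-ply strength = Total force / Number of plies
Per-ply = 164 N / 2
Per-ply = 82 N

82 N


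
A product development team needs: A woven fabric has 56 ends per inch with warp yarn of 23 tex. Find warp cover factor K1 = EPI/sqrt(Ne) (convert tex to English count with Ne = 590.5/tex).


Formula: K1 = EPI / sqrt(Ne), with Ne = 590.5 / tex_warp
Step 1: Ne = 590.5 / 23 = 25.674
Step 2: sqrt(Ne) = sqrt(25.674) = 5.067
Step 3: K1 = 56 / 5.067 = 11.1

11.1


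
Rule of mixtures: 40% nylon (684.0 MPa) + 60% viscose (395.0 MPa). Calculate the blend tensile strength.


Formula: Blend property = (fraction_A * property_A) + (fraction_B * property_B)
Step 1: Contribution A = 40/100 * 684.0 MPa = 273.6 MPa
Step 2: Contribution B = 60/100 * 395.0 MPa = 237.0 MPa
Step 3: Blend tensile strength = 273.6 + 237.0 = 510.6 MPa

510.6 MPa


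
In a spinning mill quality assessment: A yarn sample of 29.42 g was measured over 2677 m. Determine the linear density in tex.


Formula: Tex = (mass_g / length_m) * 1000
Substituting: Tex = (29.42 / 2677) * 1000
Intermediate: 29.42 / 2677 = 0.01098991 g/m
Tex = 0.01098991 * 1000 = 10.99 tex

10.99 tex


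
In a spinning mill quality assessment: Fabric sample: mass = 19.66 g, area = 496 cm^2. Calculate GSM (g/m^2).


Formula: GSM = mass_g / area_m2
Step 1: Convert area: 496 cm^2 = 496 / 10000 = 0.0496 m^2
Step 2: GSM = 19.66 g / 0.0496 m^2 = 396.4 g/m^2

396.4 g/m^2


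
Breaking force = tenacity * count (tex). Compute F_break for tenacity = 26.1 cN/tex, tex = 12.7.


Formula: Breaking force = Tenacity * Linear density
F = 26.1 cN/tex * 12.7 tex
F = 331.47 cN

331.47 cN


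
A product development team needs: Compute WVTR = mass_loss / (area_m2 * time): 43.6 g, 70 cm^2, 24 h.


Formula: WVTR = mass_loss / (area * time)
Step 1: Convert area: 70 cm^2 = 0.007 m^2
Step 2: WVTR = 43.6 g / (0.007 m^2 * 24 h)
Step 3: WVTR = 43.6 / 0.168 = 259.5 g/m^2/h

259.5 g/m^2/h


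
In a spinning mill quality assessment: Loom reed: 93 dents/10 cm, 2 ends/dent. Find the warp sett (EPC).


Formula: EPC = (dents per 10 cm * ends per dent) / 10
Step 1: Total ends per 10 cm = 93 * 2 = 186
Step 2: EPC = 186 / 10 = 18.6 ends/cm

18.6 ends/cm


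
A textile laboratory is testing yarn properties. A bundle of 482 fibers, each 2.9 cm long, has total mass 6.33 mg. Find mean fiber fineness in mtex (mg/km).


Formula: fineness (mtex) = mass (mg) / total length (km) = (mass_mg / total_length_m) * 1000
Step 1: Convert fiber length: 2.9 cm = 0.029 m
Step 2: Total fiber length = 482 * 0.029 = 13.978 m
Step 3: Linear density = 6.33 mg / 13.978 m = 0.4529 mg/m
Step 4: fineness = 0.4529 * 1000 = 452.9 mtex

452.9 mtex


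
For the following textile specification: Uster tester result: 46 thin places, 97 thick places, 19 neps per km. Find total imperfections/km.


Formula: Total = thin places + thick places + neps
Total = 46 + 97 + 19
Total = 162 imperfections/km

162 imperfections/km


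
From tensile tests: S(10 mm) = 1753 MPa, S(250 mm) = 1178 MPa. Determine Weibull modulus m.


Formula: m = ln(L1/L2) / ln(S2/S1)
Step 1: ln(L1/L2) = ln(10/250) = -3.21888
Step 2: S2/S1 = 1178/1753 = 0.67199
Step 3: ln(S2/S1) = ln(0.67199) = -0.39751
Step 4: m = -3.21888 / -0.39751 = 8.10

8.10 (Weibull m)


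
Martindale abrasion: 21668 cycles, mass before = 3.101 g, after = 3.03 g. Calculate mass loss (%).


Formula: Mass loss% = ((m_before - m_after) / m_before) * 100
Step 1: Mass loss = 3.101 - 3.03 = 0.071 g
Step 2: Ratio = 0.071 / 3.101 = 0.0228958
Step 3: Mass loss% = 0.0228958 * 100 = 2.28958% ≈ 2.29%

2.29%


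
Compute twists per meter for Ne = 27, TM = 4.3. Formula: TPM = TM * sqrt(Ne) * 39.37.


Formula: TPM = TM * sqrt(Ne) * 39.37
Step 1: sqrt(Ne) = sqrt(27) = 5.1962
Step 2: TM * sqrt(Ne) = 4.3 * 5.1962 = 22.3437
Step 3: TPM = 22.3437 * 39.37 = 880 twists/m

880 twists/m


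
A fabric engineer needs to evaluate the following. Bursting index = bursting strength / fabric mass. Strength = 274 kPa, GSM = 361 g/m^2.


Formula: Bursting Index = Bursting Strength / Fabric GSM
BI = 274 kPa / 361 g/m^2
BI = 0.759 kPa/(g/m^2)

0.759 kPa/(g/m^2)


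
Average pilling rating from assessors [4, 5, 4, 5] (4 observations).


Formula: Mean = sum / count
Sum = 4 + 5 + 4 + 5 = 18
Mean = 18 / 4 = 4.5

4.5


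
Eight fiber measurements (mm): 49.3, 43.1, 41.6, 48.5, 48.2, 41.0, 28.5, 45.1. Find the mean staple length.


Formula: Mean = sum of lengths / count
Sum = 49.3 + 43.1 + 41.6 + 48.5 + 48.2 + 41.0 + 28.5 + 45.1
Sum = 345.3 mm
Mean = 345.3 / 8 = 43.16 mm

43.16 mm


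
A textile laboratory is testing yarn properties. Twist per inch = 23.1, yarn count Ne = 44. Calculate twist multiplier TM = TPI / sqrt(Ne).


Formula: TM = TPI / sqrt(Ne)
Step 1: sqrt(Ne) = sqrt(44) = 6.6332
Step 2: TM = 23.1 / 6.6332 = 3.48

3.48 TM


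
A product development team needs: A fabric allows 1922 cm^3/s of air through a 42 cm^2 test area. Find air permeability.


Formula: Air Permeability = Airflow / Test Area
AP = 1922 cm^3/s / 42 cm^2
AP = 45.8 cm^3/s/cm^2

45.8 cm^3/s/cm^2


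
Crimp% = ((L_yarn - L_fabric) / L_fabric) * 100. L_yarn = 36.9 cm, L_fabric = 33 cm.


Formula: Crimp% = ((L_yarn - L_fabric) / L_fabric) * 100
Step 1: Extension = 36.9 - 33 = 3.9 cm
Step 2: Crimp% = (3.9 / 33) * 100
Step 3: Crimp% = 0.118182 * 100 = 11.8182% ≈ 11.8%

11.8%


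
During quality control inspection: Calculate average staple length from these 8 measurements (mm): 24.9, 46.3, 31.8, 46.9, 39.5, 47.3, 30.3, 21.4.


Formula: Mean = sum of lengths / count
Sum = 24.9 + 46.3 + 31.8 + 46.9 + 39.5 + 47.3 + 30.3 + 21.4
Sum = 288.4 mm
Mean = 288.4 / 8 = 36.05 mm

36.05 mm


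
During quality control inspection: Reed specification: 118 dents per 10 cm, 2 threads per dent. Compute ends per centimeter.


Formula: EPC = (dents per 10 cm * ends per dent) / 10
Step 1: Total ends per 10 cm = 118 * 2 = 236
Step 2: EPC = 236 / 10 = 23.6 ends/cm

23.6 ends/cm


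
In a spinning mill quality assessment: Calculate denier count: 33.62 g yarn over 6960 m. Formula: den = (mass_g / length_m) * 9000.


Formula: den = (mass_g / length_m) * 9000
Substituting: den = (33.62 / 6960) * 9000
Intermediate: 33.62 / 6960 = 0.00483046 g/m
den = 0.00483046 * 9000 = 43.5 denier

43.5 denier


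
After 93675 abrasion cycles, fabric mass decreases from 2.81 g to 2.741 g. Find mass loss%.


Formula: Mass loss% = ((m_before - m_after) / m_before) * 100
Step 1: Mass loss = 2.81 - 2.741 = 0.069 g
Step 2: Ratio = 0.069 / 2.81 = 0.0245552
Step 3: Mass loss% = 0.0245552 * 100 = 2.45552% ≈ 2.46%

2.46%


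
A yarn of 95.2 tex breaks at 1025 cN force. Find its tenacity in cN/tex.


Formula: Tenacity = Breaking force / Linear density
Tenacity = 1025 cN / 95.2 tex
Tenacity = 10.77 cN/tex

10.77 cN/tex


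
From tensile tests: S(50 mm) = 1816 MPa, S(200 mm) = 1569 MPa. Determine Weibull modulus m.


Formula: m = ln(L1/L2) / ln(S2/S1)
Step 1: ln(L1/L2) = ln(50/200) = -1.38629
Step 2: S2/S1 = 1569/1816 = 0.86399
Step 3: ln(S2/S1) = ln(0.86399) = -0.14619
Step 4: m = -1.38629 / -0.14619 = 9.48

9.48 (Weibull m)


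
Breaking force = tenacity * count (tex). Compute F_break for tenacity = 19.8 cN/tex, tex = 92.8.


Formula: Breaking force = Tenacity * Linear density
F = 19.8 cN/tex * 92.8 tex
F = 1837.44 cN

1837.44 cN


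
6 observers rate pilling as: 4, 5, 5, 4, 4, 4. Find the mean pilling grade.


Formula: Mean = sum / count
Sum = 4 + 5 + 5 + 4 + 4 + 4 = 26
Mean = 26 / 6 = 4.3

4.3


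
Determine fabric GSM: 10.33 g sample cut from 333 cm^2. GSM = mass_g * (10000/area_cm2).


Formula: GSM = mass_g / area_m2
Step 1: Convert area: 333 cm^2 = 333 / 10000 = 0.0333 m^2
Step 2: GSM = 10.33 g / 0.0333 m^2 = 310.2 g/m^2

310.2 g/m^2


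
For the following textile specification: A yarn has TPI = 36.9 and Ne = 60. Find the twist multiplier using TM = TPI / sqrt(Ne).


Formula: TM = TPI / sqrt(Ne)
Step 1: sqrt(Ne) = sqrt(60) = 7.746
Step 2: TM = 36.9 / 7.746 = 4.76

4.76 TM


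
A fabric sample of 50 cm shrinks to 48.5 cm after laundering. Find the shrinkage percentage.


Formula: Shrinkage% = ((L_before - L_after) / L_before) * 100
Step 1: Shrinkage = 50 - 48.5 = 1.5 cm
Step 2: Shrinkage% = (1.5 / 50) * 100
Step 3: Shrinkage% = 0.03 * 100 = 3.0%

3.0%


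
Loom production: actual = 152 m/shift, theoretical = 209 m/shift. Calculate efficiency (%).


Formula: Efficiency% = (Actual output / Theoretical output) * 100
Efficiency% = (152 / 209) * 100
Efficiency% = 0.727273 * 100 = 72.7273% ≈ 72.7%

72.7%


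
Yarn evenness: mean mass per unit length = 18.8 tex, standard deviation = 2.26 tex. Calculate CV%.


Formula: CV% = (standard deviation / mean) * 100
Step 1: Ratio = 2.26 / 18.8 = 0.120213
Step 2: CV% = 0.120213 * 100 = 12.0213% ≈ 12.0%

12.0%


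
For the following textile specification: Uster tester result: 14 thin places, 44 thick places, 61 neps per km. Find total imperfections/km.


Formula: Total = thin places + thick places + neps
Total = 14 + 44 + 61
Total = 119 imperfections/km

119 imperfections/km


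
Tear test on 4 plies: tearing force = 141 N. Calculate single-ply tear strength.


Formula: Per-ply strength = Total force / Number of plies
Per-ply = 141 N / 4
Per-ply = 35.25 N

35.25 N


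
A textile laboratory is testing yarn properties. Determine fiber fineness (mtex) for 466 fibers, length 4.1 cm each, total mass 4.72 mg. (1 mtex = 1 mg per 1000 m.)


Formula: fineness (mtex) = mass (mg) / total length (km) = (mass_mg / total_length_m) * 1000
Step 1: Convert fiber length: 4.1 cm = 0.041 m
Step 2: Total fiber length = 466 * 0.041 = 19.106 m
Step 3: Linear density = 4.72 mg / 19.106 m = 0.2470 mg/m
Step 4: fineness = 0.2470 * 1000 = 247.0 mtex

247.0 mtex


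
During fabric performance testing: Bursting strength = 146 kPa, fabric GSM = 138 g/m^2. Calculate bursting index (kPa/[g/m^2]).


Formula: Bursting Index = Bursting Strength / Fabric GSM
BI = 146 kPa / 138 g/m^2
BI = 1.058 kPa/(g/m^2)

1.058 kPa/(g/m^2)


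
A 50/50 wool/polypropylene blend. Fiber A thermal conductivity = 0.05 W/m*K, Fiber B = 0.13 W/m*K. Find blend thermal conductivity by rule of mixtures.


Formula: Blend property = (fraction_A * property_A) + (fraction_B * property_B)
Step 1: Contribution A = 50/100 * 0.05 W/m*K = 0.025 W/m*K
Step 2: Contribution B = 50/100 * 0.13 W/m*K = 0.065 W/m*K
Step 3: Blend thermal conductivity = 0.025 + 0.065 = 0.09 W/m*K

0.09 W/m*K


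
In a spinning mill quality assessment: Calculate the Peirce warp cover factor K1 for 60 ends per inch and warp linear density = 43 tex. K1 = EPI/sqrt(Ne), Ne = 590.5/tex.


Formula: K1 = EPI / sqrt(Ne), with Ne = 590.5 / tex_warp
Step 1: Ne = 590.5 / 43 = 13.733
Step 2: sqrt(Ne) = sqrt(13.733) = 3.7058
Step 3: K1 = 60 / 3.7058 = 16.2

16.2


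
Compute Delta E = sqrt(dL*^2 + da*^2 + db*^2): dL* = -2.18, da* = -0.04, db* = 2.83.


Formula: Delta E = sqrt(dL*^2 + da*^2 + db*^2)
Step 1: dL*^2 = (-2.18)^2 = 4.7524
Step 2: da*^2 = (-0.04)^2 = 0.0016
Step 3: db*^2 = 2.83^2 = 8.0089
Step 4: Sum = 4.7524 + 0.0016 + 8.0089 = 12.7629
Step 5: Delta E = sqrt(12.7629) = 3.57

3.57 Delta E


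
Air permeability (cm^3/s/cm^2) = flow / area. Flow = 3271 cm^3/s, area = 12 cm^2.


Formula: Air Permeability = Airflow / Test Area
AP = 3271 cm^3/s / 12 cm^2
AP = 272.6 cm^3/s/cm^2

272.6 cm^3/s/cm^2


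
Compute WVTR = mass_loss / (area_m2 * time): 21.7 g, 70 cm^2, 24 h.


Formula: WVTR = mass_loss / (area * time)
Step 1: Convert area: 70 cm^2 = 0.007 m^2
Step 2: WVTR = 21.7 g / (0.007 m^2 * 24 h)
Step 3: WVTR = 21.7 / 0.168 = 129.2 g/m^2/h

129.2 g/m^2/h


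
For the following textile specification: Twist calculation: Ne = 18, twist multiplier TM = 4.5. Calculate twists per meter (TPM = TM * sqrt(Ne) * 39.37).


Formula: TPM = TM * sqrt(Ne) * 39.37
Step 1: sqrt(Ne) = sqrt(18) = 4.2426
Step 2: TM * sqrt(Ne) = 4.5 * 4.2426 = 19.0917
Step 3: TPM = 19.0917 * 39.37 = 752 twists/m

752 twists/m


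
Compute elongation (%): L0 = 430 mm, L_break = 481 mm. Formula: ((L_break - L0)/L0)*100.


Formula: Elongation (%) = ((L_break - L0) / L0) * 100
Step 1: Extension = 481 - 430 = 51 mm
Step 2: Elongation = (51 / 430) * 100
Step 3: Elongation = 0.118605 * 100 = 11.8605% ≈ 11.9%

11.9%


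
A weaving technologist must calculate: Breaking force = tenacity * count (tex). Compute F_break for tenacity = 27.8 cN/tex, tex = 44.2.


Formula: Breaking force = Tenacity * Linear density
F = 27.8 cN/tex * 44.2 tex
F = 1228.76 cN

1228.76 cN


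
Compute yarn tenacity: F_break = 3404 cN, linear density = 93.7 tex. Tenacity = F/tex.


Formula: Tenacity = Breaking force / Linear density
Tenacity = 3404 cN / 93.7 tex
Tenacity = 36.33 cN/tex

36.33 cN/tex


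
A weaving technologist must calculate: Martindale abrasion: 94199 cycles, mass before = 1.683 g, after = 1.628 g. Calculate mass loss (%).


Formula: Mass loss% = ((m_before - m_after) / m_before) * 100
Step 1: Mass loss = 1.683 - 1.628 = 0.055 g
Step 2: Ratio = 0.055 / 1.683 = 0.0326797
Step 3: Mass loss% = 0.0326797 * 100 = 3.26797% ≈ 3.27%

3.27%
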